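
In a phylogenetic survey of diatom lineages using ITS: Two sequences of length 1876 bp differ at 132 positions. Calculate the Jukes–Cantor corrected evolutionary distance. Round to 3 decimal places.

0.074

p = 132/1876 ≈ 0.070362.
d = −(3/4) ln(1 − 4p/3) = −0.75 ln(1 − 0.093816) = −0.75 ln(0.906184)
  = −0.75 × (-0.098513) = 0.073885 substitutions/site.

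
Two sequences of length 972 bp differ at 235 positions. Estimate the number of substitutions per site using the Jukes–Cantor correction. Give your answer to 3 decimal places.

p = 235/972 ≈ 0.24177.
d = −(3/4) ln(1 − 4p/3) = −0.75 ln(1 − 0.32236) = −0.75 ln(0.67764)
  = −0.75 × (-0.389139) = 0.291854 substitutions/site.

0.292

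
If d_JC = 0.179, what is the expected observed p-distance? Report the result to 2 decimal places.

0.16

p = (3/4)(1 − e^(−4d/3)) = 0.75 × (1 − e^(-0.238667)) = 0.75 × (1 − 0.787677) = 0.159242.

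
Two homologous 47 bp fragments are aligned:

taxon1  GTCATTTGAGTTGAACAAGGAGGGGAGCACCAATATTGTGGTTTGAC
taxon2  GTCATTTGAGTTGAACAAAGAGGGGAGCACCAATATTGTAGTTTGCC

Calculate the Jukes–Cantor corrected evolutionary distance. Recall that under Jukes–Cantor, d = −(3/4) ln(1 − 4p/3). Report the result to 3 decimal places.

0.067

The sequences differ at 3 of 47 sites (19, 40, 46), so p = 3/47 ≈ 0.06383.
d = −(3/4) ln(1 − 4p/3) = −0.75 ln(1 − 0.085107) = −0.75 ln(0.914893)
  = −0.75 × (-0.088948) = 0.066711 substitutions/site.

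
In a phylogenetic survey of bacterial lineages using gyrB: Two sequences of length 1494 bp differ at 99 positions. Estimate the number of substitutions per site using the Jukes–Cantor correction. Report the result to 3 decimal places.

p = 99/1494 ≈ 0.066265.
d = −(3/4) ln(1 − 4p/3) = −0.75 ln(1 − 0.088353) = −0.75 ln(0.911647)
  = −0.75 × (-0.092502) = 0.069377 substitutions/site.

0.069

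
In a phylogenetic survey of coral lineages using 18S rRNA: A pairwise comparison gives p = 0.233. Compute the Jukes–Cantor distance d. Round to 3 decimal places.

d = −(3/4) ln(1 − 4p/3) = −0.75 ln(1 − 0.310667) = −0.75 ln(0.689333)
  = −0.75 × (-0.372031) = 0.279023 substitutions/site.

0.279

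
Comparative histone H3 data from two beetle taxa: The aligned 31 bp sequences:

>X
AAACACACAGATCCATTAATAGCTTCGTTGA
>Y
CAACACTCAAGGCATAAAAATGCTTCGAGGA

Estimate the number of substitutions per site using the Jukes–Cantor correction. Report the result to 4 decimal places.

The sequences differ at 13 of 31 sites, so p = 13/31 ≈ 0.419355.
d = −(3/4) ln(1 − 4p/3) = −0.75 ln(1 − 0.55914) = −0.75 ln(0.44086)
  = −0.75 × (-0.819028) = 0.614271 substitutions/site.

0.6143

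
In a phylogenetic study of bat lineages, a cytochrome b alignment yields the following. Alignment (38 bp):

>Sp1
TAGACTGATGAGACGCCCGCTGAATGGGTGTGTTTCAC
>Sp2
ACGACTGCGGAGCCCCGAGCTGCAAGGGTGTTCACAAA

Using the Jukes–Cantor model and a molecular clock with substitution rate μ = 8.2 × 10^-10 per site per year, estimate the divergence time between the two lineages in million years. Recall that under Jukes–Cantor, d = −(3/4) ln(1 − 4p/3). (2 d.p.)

376.91

The sequences differ at 16 of 38 sites, so p = 16/38 ≈ 0.421053.
d = −(3/4) ln(1 − 4p/3) = −0.75 ln(1 − 0.561404) = −0.75 ln(0.438596)
  = −0.75 × (-0.824177) = 0.618133 substitutions/site.
Under a molecular clock d = 2μt, so t = d/(2μ) = 0.618133 / (2 × 8.2 × 10^-10) = 376.91 million years.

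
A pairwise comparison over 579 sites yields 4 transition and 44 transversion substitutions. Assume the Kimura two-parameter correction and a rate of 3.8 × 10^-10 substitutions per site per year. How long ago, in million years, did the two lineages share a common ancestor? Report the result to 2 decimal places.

116.14

P = 4/579 ≈ 0.006908 and Q = 44/579 ≈ 0.075993.
Under the Kimura two-parameter model, d = −½ ln(1 − 2P − Q) − ¼ ln(1 − 2Q).
1 − 2P − Q = 0.910191, giving −½ ln(0.910191) = 0.047050.
1 − 2Q = 0.848014, giving −¼ ln(0.848014) = 0.041215.
d = 0.047050 + 0.041215 = 0.088265.
Under a molecular clock d = 2μt, so t = d/(2μ) = 0.088265 / (2 × 3.8 × 10^-10) = 116.14 million years.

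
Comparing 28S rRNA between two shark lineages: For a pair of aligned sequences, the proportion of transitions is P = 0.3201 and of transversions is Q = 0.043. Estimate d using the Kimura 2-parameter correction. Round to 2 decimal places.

Under the Kimura two-parameter model, d = −½ ln(1 − 2P − Q) − ¼ ln(1 − 2Q).
1 − 2P − Q = 0.3168, giving −½ ln(0.3168) = 0.574742.
1 − 2Q = 0.914, giving −¼ ln(0.914) = 0.022481.
d = 0.574742 + 0.022481 = 0.597223.

0.60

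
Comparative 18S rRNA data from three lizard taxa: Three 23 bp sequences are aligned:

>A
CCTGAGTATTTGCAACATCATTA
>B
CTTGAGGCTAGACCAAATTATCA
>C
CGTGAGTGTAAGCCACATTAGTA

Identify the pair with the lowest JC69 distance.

A and C

A–B: 10/23 differ, p = 0.435, d = 0.650.
A–C: 7/23 differ, p = 0.304, d = 0.390.
B–C: 8/23 differ, p = 0.348, d = 0.467.
The smallest distance is between A and C.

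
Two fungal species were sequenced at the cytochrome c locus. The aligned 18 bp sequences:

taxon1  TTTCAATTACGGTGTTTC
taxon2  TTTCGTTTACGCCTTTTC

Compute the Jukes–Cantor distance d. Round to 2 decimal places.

The sequences differ at 5 of 18 sites (5, 6, 12, 13, 14), so p = 5/18 ≈ 0.277778.
d = −(3/4) ln(1 − 4p/3) = −0.75 ln(1 − 0.370371) = −0.75 ln(0.629629)
  = −0.75 × (-0.462625) = 0.346969 substitutions/site.

0.35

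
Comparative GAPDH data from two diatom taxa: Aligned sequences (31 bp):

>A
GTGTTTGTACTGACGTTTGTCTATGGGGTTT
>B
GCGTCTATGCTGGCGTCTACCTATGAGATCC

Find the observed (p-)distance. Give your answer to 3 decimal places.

The sequences differ at 12 of 31 positions.
p = 12/31 = 0.387096… ≈ 0.387 (to 3 d.p.).

0.387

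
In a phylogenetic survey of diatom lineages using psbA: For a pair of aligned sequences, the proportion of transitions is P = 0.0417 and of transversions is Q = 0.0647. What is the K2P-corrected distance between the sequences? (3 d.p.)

0.115

Under the Kimura two-parameter model, d = −½ ln(1 − 2P − Q) − ¼ ln(1 − 2Q).
1 − 2P − Q = 0.8519, giving −½ ln(0.8519) = 0.080143.
1 − 2Q = 0.8706, giving −¼ ln(0.8706) = 0.034643.
d = 0.080143 + 0.034643 = 0.114786.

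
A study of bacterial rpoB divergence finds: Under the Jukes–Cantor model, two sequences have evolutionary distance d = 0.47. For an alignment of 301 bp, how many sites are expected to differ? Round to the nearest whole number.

Invert JC69: p = (3/4)(1 − e^(−4d/3)) = 0.75 × (1 − e^(-0.626667)) = 0.75 × (1 − 0.534370) = 0.349223.
Expected differing sites = pL ≈ 0.349223 × 301 = 105.116123 ≈ 105.

105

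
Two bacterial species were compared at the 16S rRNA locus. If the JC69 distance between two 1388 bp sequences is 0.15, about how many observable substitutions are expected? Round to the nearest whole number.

Invert JC69: p = (3/4)(1 − e^(−4d/3)) = 0.75 × (1 − e^(-0.2)) = 0.75 × (1 − 0.818731) = 0.135952.
Expected differing sites = pL ≈ 0.135952 × 1388 = 188.701376 ≈ 189.

189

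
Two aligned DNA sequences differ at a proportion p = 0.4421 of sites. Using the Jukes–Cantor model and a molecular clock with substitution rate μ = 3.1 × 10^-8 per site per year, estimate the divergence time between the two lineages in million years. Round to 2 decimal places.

d = −(3/4) ln(1 − 4p/3) = −0.75 ln(1 − 0.589467) = −0.75 ln(0.410533)
  = −0.75 × (-0.890299) = 0.667724 substitutions/site.
Under a molecular clock d = 2μt, so t = d/(2μ) = 0.667724 / (2 × 3.1 × 10^-8) = 10.77 million years.

10.77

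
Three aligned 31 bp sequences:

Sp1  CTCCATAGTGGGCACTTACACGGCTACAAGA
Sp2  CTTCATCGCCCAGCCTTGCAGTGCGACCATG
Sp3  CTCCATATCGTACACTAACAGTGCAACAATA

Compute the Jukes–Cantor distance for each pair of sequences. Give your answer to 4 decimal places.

Sp1–Sp2: 15/31 sites differ → p ≈ 0.483871, d = −0.75 ln(1 − 0.645161) = 0.777068 ≈ 0.7771.
Sp1–Sp3: 9/31 sites differ → p ≈ 0.290323, d = −0.75 ln(1 − 0.387097) = 0.367161 ≈ 0.3672.
Sp2–Sp3: 12/31 sites differ → p ≈ 0.387097, d = −0.75 ln(1 − 0.516129) = 0.544453 ≈ 0.5445.

d(Sp1,Sp2) = 0.7771, d(Sp1,Sp3) = 0.3672, d(Sp2,Sp3) = 0.5445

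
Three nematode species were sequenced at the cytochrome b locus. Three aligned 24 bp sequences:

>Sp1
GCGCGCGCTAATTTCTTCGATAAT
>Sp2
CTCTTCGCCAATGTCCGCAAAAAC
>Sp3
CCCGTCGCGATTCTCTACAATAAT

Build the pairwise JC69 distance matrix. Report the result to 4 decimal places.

d(Sp1,Sp2) = 0.8240, d(Sp1,Sp3) = 0.5199, d(Sp2,Sp3) = 0.5199

Sp1–Sp2: 12/24 sites differ → p = 0.5, d = −0.75 ln(1 − 0.666667) = 0.823960 ≈ 0.8240.
Sp1–Sp3: 9/24 sites differ → p = 0.375, d = −0.75 ln(1 − 0.5) = 0.519860 ≈ 0.5199.
Sp2–Sp3: 9/24 sites differ → p = 0.375, d = −0.75 ln(1 − 0.5) = 0.519860 ≈ 0.5199.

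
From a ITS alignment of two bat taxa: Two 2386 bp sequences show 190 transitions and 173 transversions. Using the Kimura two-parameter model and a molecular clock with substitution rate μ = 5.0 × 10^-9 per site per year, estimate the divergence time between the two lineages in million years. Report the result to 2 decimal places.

17.10

P = 190/2386 ≈ 0.079631 and Q = 173/2386 ≈ 0.072506.
Under the Kimura two-parameter model, d = −½ ln(1 − 2P − Q) − ¼ ln(1 − 2Q).
1 − 2P − Q = 0.768232, giving −½ ln(0.768232) = 0.131832.
1 − 2Q = 0.854988, giving −¼ ln(0.854988) = 0.039167.
d = 0.131832 + 0.039167 = 0.170999.
Under a molecular clock d = 2μt, so t = d/(2μ) = 0.170999 / (2 × 5.0 × 10^-9) = 17.10 million years.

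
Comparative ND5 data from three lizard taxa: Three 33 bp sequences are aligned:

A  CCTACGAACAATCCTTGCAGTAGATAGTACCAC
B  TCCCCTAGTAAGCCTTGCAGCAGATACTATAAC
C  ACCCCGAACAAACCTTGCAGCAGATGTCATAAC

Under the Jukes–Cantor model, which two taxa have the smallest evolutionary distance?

A–B: 11/33 differ, p = 0.333, d = 0.441.
A–C: 10/33 differ, p = 0.303, d = 0.388.
B–C: 8/33 differ, p = 0.242, d = 0.293.
The smallest distance is between B and C.

B and C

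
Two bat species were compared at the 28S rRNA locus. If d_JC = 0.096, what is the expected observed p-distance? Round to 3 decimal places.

0.090

p = (3/4)(1 − e^(−4d/3)) = 0.75 × (1 − e^(-0.128)) = 0.75 × (1 − 0.879853) = 0.090110.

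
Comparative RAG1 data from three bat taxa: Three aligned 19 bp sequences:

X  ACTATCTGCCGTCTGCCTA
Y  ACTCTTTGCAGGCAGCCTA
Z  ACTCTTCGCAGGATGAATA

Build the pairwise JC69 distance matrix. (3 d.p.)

X–Y: 5/19 sites differ → p ≈ 0.263158, d = −0.75 ln(1 − 0.350877) = 0.324100 ≈ 0.324.
X–Z: 8/19 sites differ → p ≈ 0.421053, d = −0.75 ln(1 − 0.561404) = 0.618132 ≈ 0.618.
Y–Z: 5/19 sites differ → p ≈ 0.263158, d = −0.75 ln(1 − 0.350877) = 0.324100 ≈ 0.324.

d(X,Y) = 0.324, d(X,Z) = 0.618, d(Y,Z) = 0.324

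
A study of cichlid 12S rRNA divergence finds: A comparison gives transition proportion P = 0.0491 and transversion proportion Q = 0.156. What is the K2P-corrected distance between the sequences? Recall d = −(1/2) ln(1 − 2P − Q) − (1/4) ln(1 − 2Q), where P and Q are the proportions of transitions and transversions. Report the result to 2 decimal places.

Under the Kimura two-parameter model, d = −½ ln(1 − 2P − Q) − ¼ ln(1 − 2Q).
1 − 2P − Q = 0.7458, giving −½ ln(0.7458) = 0.146649.
1 − 2Q = 0.688, giving −¼ ln(0.688) = 0.093492.
d = 0.146649 + 0.093492 = 0.240141.

0.24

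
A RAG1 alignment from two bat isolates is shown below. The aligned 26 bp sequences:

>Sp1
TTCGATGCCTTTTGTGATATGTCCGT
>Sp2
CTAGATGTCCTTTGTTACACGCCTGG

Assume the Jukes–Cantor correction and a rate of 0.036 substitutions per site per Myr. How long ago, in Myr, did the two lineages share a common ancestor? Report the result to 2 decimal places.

The sequences differ at 10 of 26 sites (1, 3, 8, 10, 16, 18, 20, 22, 24, 26), so p = 10/26 ≈ 0.384615.
d = −(3/4) ln(1 − 4p/3) = −0.75 ln(1 − 0.51282) = −0.75 ln(0.48718)
  = −0.75 × (-0.719122) = 0.539342 substitutions/site.
Under a molecular clock d = 2μt, so t = d/(2μ) = 0.539342 / (2 × 0.036) = 7.49 Myr.

7.49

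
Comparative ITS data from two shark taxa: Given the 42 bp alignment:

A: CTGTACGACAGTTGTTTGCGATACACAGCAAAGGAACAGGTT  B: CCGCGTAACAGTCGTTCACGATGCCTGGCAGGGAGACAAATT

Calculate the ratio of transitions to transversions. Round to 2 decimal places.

Transitions are A↔G and C↔T; transversions are all other mismatches.
Transitions: 17. Transversions: 1.
R = 17/1 = 17.00.

17.00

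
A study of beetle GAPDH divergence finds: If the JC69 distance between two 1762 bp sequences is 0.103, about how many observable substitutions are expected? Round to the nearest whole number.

170

Invert JC69: p = (3/4)(1 − e^(−4d/3)) = 0.75 × (1 − e^(-0.137333)) = 0.75 × (1 − 0.871680) = 0.096240.
Expected differing sites = pL ≈ 0.096240 × 1762 = 169.57488 ≈ 170.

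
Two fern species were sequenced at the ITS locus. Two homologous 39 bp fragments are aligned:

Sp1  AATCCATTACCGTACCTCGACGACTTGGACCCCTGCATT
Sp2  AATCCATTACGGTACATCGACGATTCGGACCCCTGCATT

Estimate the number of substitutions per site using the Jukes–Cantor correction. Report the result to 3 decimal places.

0.110

The sequences differ at 4 of 39 sites (11, 16, 24, 26), so p = 4/39 ≈ 0.102564.
d = −(3/4) ln(1 − 4p/3) = −0.75 ln(1 − 0.136752) = −0.75 ln(0.863248)
  = −0.75 × (-0.147053) = 0.110290 substitutions/site.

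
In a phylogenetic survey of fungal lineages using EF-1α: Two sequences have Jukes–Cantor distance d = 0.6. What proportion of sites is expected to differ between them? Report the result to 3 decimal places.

p = (3/4)(1 − e^(−4d/3)) = 0.75 × (1 − e^(-0.8)) = 0.75 × (1 − 0.449329) = 0.413003.

0.413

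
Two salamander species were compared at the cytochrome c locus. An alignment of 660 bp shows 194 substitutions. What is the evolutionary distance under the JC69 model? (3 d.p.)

p = 194/660 ≈ 0.293939.
d = −(3/4) ln(1 − 4p/3) = −0.75 ln(1 − 0.391919) = −0.75 ln(0.608081)
  = −0.75 × (-0.497447) = 0.373085 substitutions/site.

0.373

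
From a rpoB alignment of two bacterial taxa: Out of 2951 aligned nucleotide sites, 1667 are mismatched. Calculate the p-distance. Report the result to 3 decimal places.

p = 1667/2951 = 0.564893… ≈ 0.565 (to 3 d.p.).

0.565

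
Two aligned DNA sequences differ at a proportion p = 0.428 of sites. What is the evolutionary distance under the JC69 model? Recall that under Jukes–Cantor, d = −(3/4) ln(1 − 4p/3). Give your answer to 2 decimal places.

d = −(3/4) ln(1 − 4p/3) = −0.75 ln(1 − 0.570667) = −0.75 ln(0.429333)
  = −0.75 × (-0.845522) = 0.634142 substitutions/site.

0.63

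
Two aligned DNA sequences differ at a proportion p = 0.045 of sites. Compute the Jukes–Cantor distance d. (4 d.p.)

d = −(3/4) ln(1 − 4p/3) = −0.75 ln(1 − 0.06) = −0.75 ln(0.94)
  = −0.75 × (-0.061875) = 0.046406 substitutions/site.

0.0464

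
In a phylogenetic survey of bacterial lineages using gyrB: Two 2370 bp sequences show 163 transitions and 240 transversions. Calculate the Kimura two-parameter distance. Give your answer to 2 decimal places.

0.19

P = 163/2370 ≈ 0.068776 and Q = 240/2370 ≈ 0.101266.
Under the Kimura two-parameter model, d = −½ ln(1 − 2P − Q) − ¼ ln(1 − 2Q).
1 − 2P − Q = 0.761182, giving −½ ln(0.761182) = 0.136441.
1 − 2Q = 0.797468, giving −¼ ln(0.797468) = 0.056578.
d = 0.136441 + 0.056578 = 0.193019.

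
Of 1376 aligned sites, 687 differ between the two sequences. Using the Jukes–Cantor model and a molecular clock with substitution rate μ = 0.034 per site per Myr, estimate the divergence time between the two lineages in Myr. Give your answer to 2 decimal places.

p = 687/1376 ≈ 0.499273.
d = −(3/4) ln(1 − 4p/3) = −0.75 ln(1 − 0.665697) = −0.75 ln(0.334303)
  = −0.75 × (-1.095708) = 0.821781 substitutions/site.
Under a molecular clock d = 2μt, so t = d/(2μ) = 0.821781 / (2 × 0.034) = 12.09 Myr.

12.09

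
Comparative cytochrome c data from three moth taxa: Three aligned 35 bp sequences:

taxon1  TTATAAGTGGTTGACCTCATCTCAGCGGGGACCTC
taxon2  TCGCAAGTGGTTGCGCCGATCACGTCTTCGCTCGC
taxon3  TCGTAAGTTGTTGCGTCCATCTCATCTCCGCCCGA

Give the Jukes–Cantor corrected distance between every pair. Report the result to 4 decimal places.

taxon1–taxon2: 16/35 sites differ → p ≈ 0.457143, d = −0.75 ln(1 − 0.609524) = 0.705292 ≈ 0.7053.
taxon1–taxon3: 14/35 sites differ → p = 0.4, d = −0.75 ln(1 − 0.533333) = 0.571605 ≈ 0.5716.
taxon2–taxon3: 9/35 sites differ → p ≈ 0.257143, d = −0.75 ln(1 − 0.342857) = 0.314890 ≈ 0.3149.

d(taxon1,taxon2) = 0.7053, d(taxon1,taxon3) = 0.5716, d(taxon2,taxon3) = 0.3149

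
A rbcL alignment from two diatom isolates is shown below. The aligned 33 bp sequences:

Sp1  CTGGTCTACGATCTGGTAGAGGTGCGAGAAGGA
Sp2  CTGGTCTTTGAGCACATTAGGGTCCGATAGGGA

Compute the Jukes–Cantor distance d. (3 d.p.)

0.497

The sequences differ at 12 of 33 sites, so p = 12/33 ≈ 0.363636.
d = −(3/4) ln(1 − 4p/3) = −0.75 ln(1 − 0.484848) = −0.75 ln(0.515152)
  = −0.75 × (-0.663293) = 0.497470 substitutions/site.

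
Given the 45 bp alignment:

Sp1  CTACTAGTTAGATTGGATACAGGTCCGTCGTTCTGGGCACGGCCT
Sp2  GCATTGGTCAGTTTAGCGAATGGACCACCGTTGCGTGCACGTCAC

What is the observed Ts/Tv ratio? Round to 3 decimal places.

0.818

Transitions are A↔G and C↔T; transversions are all other mismatches.
Transitions: 9. Transversions: 11.
R = 9/11 = 0.818181… ≈ 0.818 (to 3 d.p.).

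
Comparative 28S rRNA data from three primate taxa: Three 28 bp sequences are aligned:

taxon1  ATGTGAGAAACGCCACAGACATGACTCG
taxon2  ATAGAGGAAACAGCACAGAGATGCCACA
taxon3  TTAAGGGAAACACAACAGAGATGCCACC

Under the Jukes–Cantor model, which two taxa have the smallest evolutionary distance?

taxon2 and taxon3

taxon1–taxon2: 10/28 differ, p = 0.357, d = 0.485.
taxon1–taxon3: 10/28 differ, p = 0.357, d = 0.485.
taxon2–taxon3: 6/28 differ, p = 0.214, d = 0.252.
The smallest distance is between taxon2 and taxon3.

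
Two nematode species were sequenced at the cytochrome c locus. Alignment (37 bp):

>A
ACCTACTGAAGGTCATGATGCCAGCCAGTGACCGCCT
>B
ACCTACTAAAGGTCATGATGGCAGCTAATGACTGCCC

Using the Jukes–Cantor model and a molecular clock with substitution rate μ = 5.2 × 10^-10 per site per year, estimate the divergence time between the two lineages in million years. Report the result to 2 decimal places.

175.69

The sequences differ at 6 of 37 sites (8, 21, 26, 28, 33, 37), so p = 6/37 ≈ 0.162162.
d = −(3/4) ln(1 − 4p/3) = −0.75 ln(1 − 0.216216) = −0.75 ln(0.783784)
  = −0.75 × (-0.243622) = 0.182717 substitutions/site.
Under a molecular clock d = 2μt, so t = d/(2μ) = 0.182717 / (2 × 5.2 × 10^-10) = 175.69 million years.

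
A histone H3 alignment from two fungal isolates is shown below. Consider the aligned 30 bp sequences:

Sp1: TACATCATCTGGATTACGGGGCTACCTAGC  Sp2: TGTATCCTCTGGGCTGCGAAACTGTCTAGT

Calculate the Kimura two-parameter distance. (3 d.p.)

0.745

Of 30 sites, 11 differences are transitions and 1 are transversions, so P = 11/30 ≈ 0.366667 and Q = 1/30 ≈ 0.033333.
Under the Kimura two-parameter model, d = −½ ln(1 − 2P − Q) − ¼ ln(1 − 2Q).
1 − 2P − Q = 0.233333, giving −½ ln(0.233333) = 0.727644.
1 − 2Q = 0.933334, giving −¼ ln(0.933334) = 0.017248.
d = 0.727644 + 0.017248 = 0.744892.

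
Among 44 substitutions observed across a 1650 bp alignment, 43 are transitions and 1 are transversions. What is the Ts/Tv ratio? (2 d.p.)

43.00

R = 43/1 = 43.00.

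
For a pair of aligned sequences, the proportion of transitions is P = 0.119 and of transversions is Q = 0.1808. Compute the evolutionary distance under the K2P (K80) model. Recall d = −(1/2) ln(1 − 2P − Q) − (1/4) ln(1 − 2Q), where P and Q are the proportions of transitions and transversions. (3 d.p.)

Under the Kimura two-parameter model, d = −½ ln(1 − 2P − Q) − ¼ ln(1 − 2Q).
1 − 2P − Q = 0.5812, giving −½ ln(0.5812) = 0.271330.
1 − 2Q = 0.6384, giving −¼ ln(0.6384) = 0.112198.
d = 0.271330 + 0.112198 = 0.383528.

0.384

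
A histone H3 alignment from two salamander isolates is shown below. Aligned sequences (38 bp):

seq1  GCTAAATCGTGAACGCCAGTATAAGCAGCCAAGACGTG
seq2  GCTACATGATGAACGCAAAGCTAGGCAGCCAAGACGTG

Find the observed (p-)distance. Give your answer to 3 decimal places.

0.211

The sequences differ at 8 of 38 positions (sites 5, 8, 9, 17, 19, 20, 21, 24).
p = 8/38 = 0.210526… ≈ 0.211 (to 3 d.p.).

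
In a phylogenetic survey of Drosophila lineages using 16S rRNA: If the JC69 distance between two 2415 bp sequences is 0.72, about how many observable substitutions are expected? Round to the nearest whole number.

1118

Invert JC69: p = (3/4)(1 − e^(−4d/3)) = 0.75 × (1 − e^(-0.96)) = 0.75 × (1 − 0.382893) = 0.462830.
Expected differing sites = pL ≈ 0.462830 × 2415 = 1117.73445 ≈ 1118.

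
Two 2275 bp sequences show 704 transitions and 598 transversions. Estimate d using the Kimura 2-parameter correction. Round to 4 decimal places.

1.2540

P = 704/2275 ≈ 0.309451 and Q = 598/2275 ≈ 0.262857.
Under the Kimura two-parameter model, d = −½ ln(1 − 2P − Q) − ¼ ln(1 − 2Q).
1 − 2P − Q = 0.118241, giving −½ ln(0.118241) = 1.067515.
1 − 2Q = 0.474286, giving −¼ ln(0.474286) = 0.186486.
d = 1.067515 + 0.186486 = 1.254001.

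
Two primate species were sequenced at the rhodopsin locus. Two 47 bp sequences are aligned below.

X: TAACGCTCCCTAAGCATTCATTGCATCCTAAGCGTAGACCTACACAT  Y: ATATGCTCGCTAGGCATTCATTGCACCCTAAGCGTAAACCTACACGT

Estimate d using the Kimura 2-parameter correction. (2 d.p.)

0.20

Of 47 sites, 5 differences are transitions and 3 are transversions, so P = 5/47 ≈ 0.106383 and Q = 3/47 ≈ 0.06383.
Under the Kimura two-parameter model, d = −½ ln(1 − 2P − Q) − ¼ ln(1 − 2Q).
1 − 2P − Q = 0.723404, giving −½ ln(0.723404) = 0.161894.
1 − 2Q = 0.87234, giving −¼ ln(0.87234) = 0.034144.
d = 0.161894 + 0.034144 = 0.196038.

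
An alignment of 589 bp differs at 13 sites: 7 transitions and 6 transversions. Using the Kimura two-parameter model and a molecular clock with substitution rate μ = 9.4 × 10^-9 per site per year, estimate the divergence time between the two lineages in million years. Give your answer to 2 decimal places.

1.19

P = 7/589 ≈ 0.011885 and Q = 6/589 ≈ 0.010187.
Under the Kimura two-parameter model, d = −½ ln(1 − 2P − Q) − ¼ ln(1 − 2Q).
1 − 2P − Q = 0.966043, giving −½ ln(0.966043) = 0.017273.
1 − 2Q = 0.979626, giving −¼ ln(0.979626) = 0.005146.
d = 0.017273 + 0.005146 = 0.022419.
Under a molecular clock d = 2μt, so t = d/(2μ) = 0.022419 / (2 × 9.4 × 10^-9) = 1.19 million years.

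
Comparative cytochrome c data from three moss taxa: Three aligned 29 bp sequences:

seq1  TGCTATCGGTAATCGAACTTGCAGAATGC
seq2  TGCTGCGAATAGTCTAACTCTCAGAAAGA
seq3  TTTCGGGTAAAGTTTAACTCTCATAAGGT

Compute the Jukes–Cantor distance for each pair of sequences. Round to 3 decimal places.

seq1–seq2: 11/29 sites differ → p ≈ 0.37931, d = −0.75 ln(1 − 0.505747) = 0.528531 ≈ 0.529.
seq1–seq3: 17/29 sites differ → p ≈ 0.586207, d = −0.75 ln(1 − 0.781609) = 1.141101 ≈ 1.141.
seq2–seq3: 10/29 sites differ → p ≈ 0.344828, d = −0.75 ln(1 − 0.459771) = 0.461822 ≈ 0.462.

d(seq1,seq2) = 0.529, d(seq1,seq3) = 1.141, d(seq2,seq3) = 0.462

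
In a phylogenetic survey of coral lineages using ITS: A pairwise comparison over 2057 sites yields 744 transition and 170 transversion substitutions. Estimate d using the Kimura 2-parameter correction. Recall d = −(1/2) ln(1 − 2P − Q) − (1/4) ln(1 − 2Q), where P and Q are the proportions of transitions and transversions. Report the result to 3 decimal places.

P = 744/2057 ≈ 0.361692 and Q = 170/2057 ≈ 0.082645.
Under the Kimura two-parameter model, d = −½ ln(1 − 2P − Q) − ¼ ln(1 − 2Q).
1 − 2P − Q = 0.193971, giving −½ ln(0.193971) = 0.820023.
1 − 2Q = 0.83471, giving −¼ ln(0.83471) = 0.045168.
d = 0.820023 + 0.045168 = 0.865191.

0.865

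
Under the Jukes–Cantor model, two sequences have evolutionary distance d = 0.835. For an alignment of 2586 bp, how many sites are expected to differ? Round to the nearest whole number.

1302

Invert JC69: p = (3/4)(1 − e^(−4d/3)) = 0.75 × (1 − e^(-1.113333)) = 0.75 × (1 − 0.328462) = 0.503654.
Expected differing sites = pL ≈ 0.503654 × 2586 = 1302.449244 ≈ 1302.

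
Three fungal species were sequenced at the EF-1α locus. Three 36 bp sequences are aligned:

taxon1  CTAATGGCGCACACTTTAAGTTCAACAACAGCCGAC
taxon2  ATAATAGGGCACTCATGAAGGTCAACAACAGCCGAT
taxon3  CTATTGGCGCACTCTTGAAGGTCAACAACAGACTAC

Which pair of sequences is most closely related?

taxon1–taxon2: 8/36 differ, p = 0.222, d = 0.264.
taxon1–taxon3: 6/36 differ, p = 0.167, d = 0.188.
taxon2–taxon3: 8/36 differ, p = 0.222, d = 0.264.
The smallest distance is between taxon1 and taxon3.

taxon1 and taxon3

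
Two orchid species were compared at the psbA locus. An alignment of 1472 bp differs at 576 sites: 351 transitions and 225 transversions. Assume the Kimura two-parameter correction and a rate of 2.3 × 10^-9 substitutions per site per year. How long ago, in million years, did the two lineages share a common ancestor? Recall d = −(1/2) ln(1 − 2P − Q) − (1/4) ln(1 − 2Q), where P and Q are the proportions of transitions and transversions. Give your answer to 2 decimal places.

P = 351/1472 ≈ 0.238451 and Q = 225/1472 ≈ 0.152853.
Under the Kimura two-parameter model, d = −½ ln(1 − 2P − Q) − ¼ ln(1 − 2Q).
1 − 2P − Q = 0.370245, giving −½ ln(0.370245) = 0.496795.
1 − 2Q = 0.694294, giving −¼ ln(0.694294) = 0.091215.
d = 0.496795 + 0.091215 = 0.588010.
Under a molecular clock d = 2μt, so t = d/(2μ) = 0.588010 / (2 × 2.3 × 10^-9) = 127.83 million years.

127.83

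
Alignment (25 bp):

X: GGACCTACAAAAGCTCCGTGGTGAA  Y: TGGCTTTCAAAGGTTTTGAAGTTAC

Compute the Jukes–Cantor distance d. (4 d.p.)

The sequences differ at 12 of 25 sites, so p = 12/25 = 0.48.
d = −(3/4) ln(1 − 4p/3) = −0.75 ln(1 − 0.64) = −0.75 ln(0.36)
  = −0.75 × (-1.021651) = 0.766238 substitutions/site.

0.7662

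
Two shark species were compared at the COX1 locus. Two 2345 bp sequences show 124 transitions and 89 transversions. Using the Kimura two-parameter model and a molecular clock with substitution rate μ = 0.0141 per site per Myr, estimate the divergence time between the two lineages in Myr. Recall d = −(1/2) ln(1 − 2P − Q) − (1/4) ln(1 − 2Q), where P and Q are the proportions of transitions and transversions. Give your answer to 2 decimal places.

3.45

P = 124/2345 ≈ 0.052878 and Q = 89/2345 ≈ 0.037953.
Under the Kimura two-parameter model, d = −½ ln(1 − 2P − Q) − ¼ ln(1 − 2Q).
1 − 2P − Q = 0.856291, giving −½ ln(0.856291) = 0.077573.
1 − 2Q = 0.924094, giving −¼ ln(0.924094) = 0.019735.
d = 0.077573 + 0.019735 = 0.097308.
Under a molecular clock d = 2μt, so t = d/(2μ) = 0.097308 / (2 × 0.0141) = 3.45 Myr.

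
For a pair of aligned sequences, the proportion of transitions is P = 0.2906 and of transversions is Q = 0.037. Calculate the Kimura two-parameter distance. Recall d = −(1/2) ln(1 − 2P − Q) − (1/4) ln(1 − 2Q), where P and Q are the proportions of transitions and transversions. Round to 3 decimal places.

0.501

Under the Kimura two-parameter model, d = −½ ln(1 − 2P − Q) − ¼ ln(1 − 2Q).
1 − 2P − Q = 0.3818, giving −½ ln(0.3818) = 0.481429.
1 − 2Q = 0.926, giving −¼ ln(0.926) = 0.019220.
d = 0.481429 + 0.019220 = 0.500649.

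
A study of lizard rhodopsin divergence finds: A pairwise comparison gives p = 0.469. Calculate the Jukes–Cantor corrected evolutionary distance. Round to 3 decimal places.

d = −(3/4) ln(1 − 4p/3) = −0.75 ln(1 − 0.625333) = −0.75 ln(0.374667)
  = −0.75 × (-0.981718) = 0.736289 substitutions/site.

0.736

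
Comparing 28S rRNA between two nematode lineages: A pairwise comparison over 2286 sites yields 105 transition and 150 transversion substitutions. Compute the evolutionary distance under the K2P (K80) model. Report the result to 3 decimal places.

P = 105/2286 ≈ 0.045932 and Q = 150/2286 ≈ 0.065617.
Under the Kimura two-parameter model, d = −½ ln(1 − 2P − Q) − ¼ ln(1 − 2Q).
1 − 2P − Q = 0.842519, giving −½ ln(0.842519) = 0.085680.
1 − 2Q = 0.868766, giving −¼ ln(0.868766) = 0.035170.
d = 0.085680 + 0.035170 = 0.120850.

0.121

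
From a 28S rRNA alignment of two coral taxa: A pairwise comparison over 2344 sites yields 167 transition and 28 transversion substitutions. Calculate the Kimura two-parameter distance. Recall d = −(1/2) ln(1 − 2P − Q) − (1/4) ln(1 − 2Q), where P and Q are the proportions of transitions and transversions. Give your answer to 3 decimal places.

0.090

P = 167/2344 ≈ 0.071246 and Q = 28/2344 ≈ 0.011945.
Under the Kimura two-parameter model, d = −½ ln(1 − 2P − Q) − ¼ ln(1 − 2Q).
1 − 2P − Q = 0.845563, giving −½ ln(0.845563) = 0.083876.
1 − 2Q = 0.97611, giving −¼ ln(0.97611) = 0.006045.
d = 0.083876 + 0.006045 = 0.089921.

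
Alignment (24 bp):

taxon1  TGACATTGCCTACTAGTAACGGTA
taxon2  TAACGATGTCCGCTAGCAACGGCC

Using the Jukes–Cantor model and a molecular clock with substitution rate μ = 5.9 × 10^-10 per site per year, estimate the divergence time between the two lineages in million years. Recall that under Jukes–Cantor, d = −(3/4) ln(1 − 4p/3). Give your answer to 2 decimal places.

440.56

The sequences differ at 9 of 24 sites (2, 5, 6, 9, 11, 12, 17, 23, 24), so p = 9/24 = 0.375.
d = −(3/4) ln(1 − 4p/3) = −0.75 ln(1 − 0.5) = −0.75 ln(0.5)
  = −0.75 × (-0.693147) = 0.519860 substitutions/site.
Under a molecular clock d = 2μt, so t = d/(2μ) = 0.519860 / (2 × 5.9 × 10^-10) = 440.56 million years.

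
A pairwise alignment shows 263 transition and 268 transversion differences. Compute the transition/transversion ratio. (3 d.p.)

R = 263/268 = 0.981343… ≈ 0.981 (to 3 d.p.).

0.981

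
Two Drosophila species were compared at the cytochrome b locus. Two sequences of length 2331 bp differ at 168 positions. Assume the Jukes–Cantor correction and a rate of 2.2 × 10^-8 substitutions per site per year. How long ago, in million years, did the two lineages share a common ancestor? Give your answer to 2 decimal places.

p = 168/2331 ≈ 0.072072.
d = −(3/4) ln(1 − 4p/3) = −0.75 ln(1 − 0.096096) = −0.75 ln(0.903904)
  = −0.75 × (-0.101032) = 0.075774 substitutions/site.
Under a molecular clock d = 2μt, so t = d/(2μ) = 0.075774 / (2 × 2.2 × 10^-8) = 1.72 million years.

1.72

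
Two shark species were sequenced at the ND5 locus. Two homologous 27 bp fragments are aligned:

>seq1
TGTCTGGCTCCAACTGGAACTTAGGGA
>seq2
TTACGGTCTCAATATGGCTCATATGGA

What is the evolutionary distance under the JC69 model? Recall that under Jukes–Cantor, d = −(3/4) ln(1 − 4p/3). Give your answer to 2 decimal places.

The sequences differ at 11 of 27 sites, so p = 11/27 ≈ 0.407407.
d = −(3/4) ln(1 − 4p/3) = −0.75 ln(1 − 0.543209) = −0.75 ln(0.456791)
  = −0.75 × (-0.783529) = 0.587647 substitutions/site.

0.59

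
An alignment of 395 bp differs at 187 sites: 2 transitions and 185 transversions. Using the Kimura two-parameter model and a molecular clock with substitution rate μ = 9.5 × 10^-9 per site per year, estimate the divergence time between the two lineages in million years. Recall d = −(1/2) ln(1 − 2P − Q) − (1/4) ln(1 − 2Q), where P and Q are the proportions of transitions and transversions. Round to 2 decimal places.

53.45

P = 2/395 ≈ 0.005063 and Q = 185/395 ≈ 0.468354.
Under the Kimura two-parameter model, d = −½ ln(1 − 2P − Q) − ¼ ln(1 − 2Q).
1 − 2P − Q = 0.52152, giving −½ ln(0.52152) = 0.325504.
1 − 2Q = 0.063292, giving −¼ ln(0.063292) = 0.689999.
d = 0.325504 + 0.689999 = 1.015503.
Under a molecular clock d = 2μt, so t = d/(2μ) = 1.015503 / (2 × 9.5 × 10^-9) = 53.45 million years.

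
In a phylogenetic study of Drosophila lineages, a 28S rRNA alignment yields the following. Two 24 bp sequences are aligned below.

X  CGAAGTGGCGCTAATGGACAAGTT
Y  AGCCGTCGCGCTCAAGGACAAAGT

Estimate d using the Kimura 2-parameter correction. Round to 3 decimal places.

Of 24 sites, 1 differences are transitions and 7 are transversions, so P = 1/24 ≈ 0.041667 and Q = 7/24 ≈ 0.291667.
Under the Kimura two-parameter model, d = −½ ln(1 − 2P − Q) − ¼ ln(1 − 2Q).
1 − 2P − Q = 0.624999, giving −½ ln(0.624999) = 0.235003.
1 − 2Q = 0.416666, giving −¼ ln(0.416666) = 0.218868.
d = 0.235003 + 0.218868 = 0.453871.

0.454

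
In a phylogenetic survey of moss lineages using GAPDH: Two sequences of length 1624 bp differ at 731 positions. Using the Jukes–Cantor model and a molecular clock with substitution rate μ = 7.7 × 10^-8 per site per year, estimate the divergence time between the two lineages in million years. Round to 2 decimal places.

4.46

p = 731/1624 ≈ 0.450123.
d = −(3/4) ln(1 − 4p/3) = −0.75 ln(1 − 0.600164) = −0.75 ln(0.399836)
  = −0.75 × (-0.916701) = 0.687526 substitutions/site.
Under a molecular clock d = 2μt, so t = d/(2μ) = 0.687526 / (2 × 7.7 × 10^-8) = 4.46 million years.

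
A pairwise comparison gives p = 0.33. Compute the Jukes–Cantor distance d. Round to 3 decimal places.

d = −(3/4) ln(1 − 4p/3) = −0.75 ln(1 − 0.44) = −0.75 ln(0.56)
  = −0.75 × (-0.579818) = 0.434864 substitutions/site.

0.435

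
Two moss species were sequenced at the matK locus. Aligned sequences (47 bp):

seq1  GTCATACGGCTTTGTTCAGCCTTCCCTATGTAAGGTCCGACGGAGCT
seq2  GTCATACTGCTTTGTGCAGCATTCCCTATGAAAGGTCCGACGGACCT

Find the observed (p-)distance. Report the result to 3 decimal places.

The sequences differ at 5 of 47 positions (sites 8, 16, 21, 31, 45).
p = 5/47 = 0.106382… ≈ 0.106 (to 3 d.p.).

0.106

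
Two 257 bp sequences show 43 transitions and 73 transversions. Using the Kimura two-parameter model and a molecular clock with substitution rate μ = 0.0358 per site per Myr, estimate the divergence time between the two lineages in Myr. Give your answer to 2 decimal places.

P = 43/257 ≈ 0.167315 and Q = 73/257 ≈ 0.284047.
Under the Kimura two-parameter model, d = −½ ln(1 − 2P − Q) − ¼ ln(1 − 2Q).
1 − 2P − Q = 0.381323, giving −½ ln(0.381323) = 0.482054.
1 − 2Q = 0.431906, giving −¼ ln(0.431906) = 0.209887.
d = 0.482054 + 0.209887 = 0.691941.
Under a molecular clock d = 2μt, so t = d/(2μ) = 0.691941 / (2 × 0.0358) = 9.66 Myr.

9.66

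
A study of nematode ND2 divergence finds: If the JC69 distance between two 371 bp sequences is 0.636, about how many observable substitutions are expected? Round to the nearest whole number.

Invert JC69: p = (3/4)(1 − e^(−4d/3)) = 0.75 × (1 − e^(-0.848)) = 0.75 × (1 − 0.428271) = 0.428797.
Expected differing sites = pL ≈ 0.428797 × 371 = 159.083687 ≈ 159.

159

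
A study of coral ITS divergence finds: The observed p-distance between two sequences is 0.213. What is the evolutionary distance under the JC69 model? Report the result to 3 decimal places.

d = −(3/4) ln(1 − 4p/3) = −0.75 ln(1 − 0.284) = −0.75 ln(0.716)
  = −0.75 × (-0.334075) = 0.250556 substitutions/site.

0.251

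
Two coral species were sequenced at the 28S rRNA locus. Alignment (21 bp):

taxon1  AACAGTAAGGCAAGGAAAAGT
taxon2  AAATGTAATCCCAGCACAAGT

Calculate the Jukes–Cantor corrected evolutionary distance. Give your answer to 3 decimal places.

0.441

The sequences differ at 7 of 21 sites (3, 4, 9, 10, 12, 15, 17), so p = 7/21 ≈ 0.333333.
d = −(3/4) ln(1 − 4p/3) = −0.75 ln(1 − 0.444444) = −0.75 ln(0.555556)
  = −0.75 × (-0.587786) = 0.440840 substitutions/site.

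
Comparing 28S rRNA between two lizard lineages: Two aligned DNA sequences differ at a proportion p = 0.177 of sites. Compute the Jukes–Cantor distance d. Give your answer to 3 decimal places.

d = −(3/4) ln(1 − 4p/3) = −0.75 ln(1 − 0.236) = −0.75 ln(0.764)
  = −0.75 × (-0.269187) = 0.201890 substitutions/site.

0.202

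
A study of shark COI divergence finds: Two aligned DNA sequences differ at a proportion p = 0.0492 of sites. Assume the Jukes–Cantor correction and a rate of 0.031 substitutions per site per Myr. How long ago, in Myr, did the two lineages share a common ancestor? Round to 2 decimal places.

0.82

d = −(3/4) ln(1 − 4p/3) = −0.75 ln(1 − 0.0656) = −0.75 ln(0.9344)
  = −0.75 × (-0.067851) = 0.050888 substitutions/site.
Under a molecular clock d = 2μt, so t = d/(2μ) = 0.050888 / (2 × 0.031) = 0.82 Myr.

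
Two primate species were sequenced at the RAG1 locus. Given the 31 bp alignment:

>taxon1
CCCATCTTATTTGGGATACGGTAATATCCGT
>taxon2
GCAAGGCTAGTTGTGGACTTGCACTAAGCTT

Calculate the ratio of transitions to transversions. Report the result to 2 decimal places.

0.31

Transitions are A↔G and C↔T; transversions are all other mismatches.
Transitions: 4. Transversions: 13.
R = 4/13 = 0.307692… ≈ 0.31 (to 2 d.p.).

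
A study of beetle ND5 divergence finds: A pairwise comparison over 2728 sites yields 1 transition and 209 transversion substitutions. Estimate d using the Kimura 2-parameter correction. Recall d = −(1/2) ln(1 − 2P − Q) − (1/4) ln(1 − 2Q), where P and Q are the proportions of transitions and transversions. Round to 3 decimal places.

0.082

P = 1/2728 ≈ 0.000367 and Q = 209/2728 ≈ 0.076613.
Under the Kimura two-parameter model, d = −½ ln(1 − 2P − Q) − ¼ ln(1 − 2Q).
1 − 2P − Q = 0.922653, giving −½ ln(0.922653) = 0.040251.
1 − 2Q = 0.846774, giving −¼ ln(0.846774) = 0.041580.
d = 0.040251 + 0.041580 = 0.081831.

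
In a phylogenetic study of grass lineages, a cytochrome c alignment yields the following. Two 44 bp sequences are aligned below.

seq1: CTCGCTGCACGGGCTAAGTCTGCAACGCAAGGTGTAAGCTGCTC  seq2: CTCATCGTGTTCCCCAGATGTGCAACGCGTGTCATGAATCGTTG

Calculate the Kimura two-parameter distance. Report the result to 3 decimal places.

1.439

Of 44 sites, 17 differences are transitions and 7 are transversions, so P = 17/44 ≈ 0.386364 and Q = 7/44 ≈ 0.159091.
Under the Kimura two-parameter model, d = −½ ln(1 − 2P − Q) − ¼ ln(1 − 2Q).
1 − 2P − Q = 0.068181, giving −½ ln(0.068181) = 1.342795.
1 − 2Q = 0.681818, giving −¼ ln(0.681818) = 0.095748.
d = 1.342795 + 0.095748 = 1.438543.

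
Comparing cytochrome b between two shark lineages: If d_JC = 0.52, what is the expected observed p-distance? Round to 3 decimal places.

0.375

p = (3/4)(1 − e^(−4d/3)) = 0.75 × (1 − e^(-0.693333)) = 0.75 × (1 − 0.499907) = 0.375070.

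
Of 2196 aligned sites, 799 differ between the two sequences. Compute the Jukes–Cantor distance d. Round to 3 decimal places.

0.498

p = 799/2196 ≈ 0.363843.
d = −(3/4) ln(1 − 4p/3) = −0.75 ln(1 − 0.485124) = −0.75 ln(0.514876)
  = −0.75 × (-0.663829) = 0.497872 substitutions/site.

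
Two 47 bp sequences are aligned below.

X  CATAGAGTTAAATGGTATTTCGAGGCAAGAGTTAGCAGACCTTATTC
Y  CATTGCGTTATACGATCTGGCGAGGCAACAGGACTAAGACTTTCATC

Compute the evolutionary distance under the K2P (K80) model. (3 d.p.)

0.504

Of 47 sites, 3 differences are transitions and 14 are transversions, so P = 3/47 ≈ 0.06383 and Q = 14/47 ≈ 0.297872.
Under the Kimura two-parameter model, d = −½ ln(1 − 2P − Q) − ¼ ln(1 − 2Q).
1 − 2P − Q = 0.574468, giving −½ ln(0.574468) = 0.277155.
1 − 2Q = 0.404256, giving −¼ ln(0.404256) = 0.226427.
d = 0.277155 + 0.226427 = 0.503582.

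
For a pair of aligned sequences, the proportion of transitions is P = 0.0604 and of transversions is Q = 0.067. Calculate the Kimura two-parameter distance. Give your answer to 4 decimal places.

0.1400

Under the Kimura two-parameter model, d = −½ ln(1 − 2P − Q) − ¼ ln(1 − 2Q).
1 − 2P − Q = 0.8122, giving −½ ln(0.8122) = 0.104004.
1 − 2Q = 0.866, giving −¼ ln(0.866) = 0.035968.
d = 0.104004 + 0.035968 = 0.139972.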